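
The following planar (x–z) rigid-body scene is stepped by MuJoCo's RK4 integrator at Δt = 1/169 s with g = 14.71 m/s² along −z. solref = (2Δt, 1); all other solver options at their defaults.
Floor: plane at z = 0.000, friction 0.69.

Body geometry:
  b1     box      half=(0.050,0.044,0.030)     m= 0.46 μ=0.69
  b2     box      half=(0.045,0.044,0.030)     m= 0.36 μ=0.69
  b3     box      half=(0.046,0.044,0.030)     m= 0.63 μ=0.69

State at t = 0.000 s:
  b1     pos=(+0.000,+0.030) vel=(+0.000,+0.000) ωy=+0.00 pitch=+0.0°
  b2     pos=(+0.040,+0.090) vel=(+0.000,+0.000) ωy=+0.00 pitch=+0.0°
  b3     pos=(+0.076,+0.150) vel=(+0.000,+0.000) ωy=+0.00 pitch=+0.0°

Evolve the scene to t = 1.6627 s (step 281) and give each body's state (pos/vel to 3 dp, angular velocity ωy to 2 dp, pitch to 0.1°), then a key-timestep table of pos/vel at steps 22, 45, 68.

State at t = 1.6627 s:
  b1     pos=(+0.000,+0.030) vel=(+0.000,+0.000) ωy=+0.00 pitch=+0.0°
  b2     pos=(+0.086,+0.045) vel=(+0.000,+0.000) ωy=+0.00 pitch=+90.0°
  b3     pos=(+0.254,+0.030) vel=(+0.000,+0.000) ωy=+0.00 pitch=+180.0°

Key-timestep trajectory:
   step    t(s)  b1.x    b1.z    b1.vx   b1.vz   b2.x    b2.z    b2.vx   b2.vz   b3.x    b3.z    b3.vx   b3.vz 
     22  0.1302   +0.000  +0.030  -0.001  +0.000   +0.049  +0.092  +0.157  +0.010   +0.100  +0.138  +0.405  -0.285
     45  0.2663   +0.000  +0.030  +0.000  +0.000   +0.089  +0.046  +0.282  -0.902   +0.179  +0.045  +0.532  +0.259
     68  0.4024   +0.000  +0.030  +0.000  +0.000   +0.086  +0.045  +0.000  +0.000   +0.241  +0.042  +0.543  -0.416


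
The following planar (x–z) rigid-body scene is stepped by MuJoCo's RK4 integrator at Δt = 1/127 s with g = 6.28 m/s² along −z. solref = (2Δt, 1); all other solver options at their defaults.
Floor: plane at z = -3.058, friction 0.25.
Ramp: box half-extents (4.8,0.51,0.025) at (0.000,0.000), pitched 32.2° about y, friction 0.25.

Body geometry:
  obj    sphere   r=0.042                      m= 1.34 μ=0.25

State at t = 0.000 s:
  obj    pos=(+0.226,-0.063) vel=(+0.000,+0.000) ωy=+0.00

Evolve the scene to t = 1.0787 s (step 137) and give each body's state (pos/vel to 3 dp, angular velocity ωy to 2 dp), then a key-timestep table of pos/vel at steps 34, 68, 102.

State at t = 1.0787 s:
  obj    pos=(+1.403,-0.804) vel=(+2.182,-1.374) ωy=+61.37

Key-timestep trajectory:
   step    t(s)  obj.x    obj.z    obj.vx   obj.vz 
     34  0.2677   +0.299  -0.109  +0.542  -0.341
     68  0.5354   +0.516  -0.246  +1.083  -0.682
    102  0.8031   +0.879  -0.474  +1.625  -1.023


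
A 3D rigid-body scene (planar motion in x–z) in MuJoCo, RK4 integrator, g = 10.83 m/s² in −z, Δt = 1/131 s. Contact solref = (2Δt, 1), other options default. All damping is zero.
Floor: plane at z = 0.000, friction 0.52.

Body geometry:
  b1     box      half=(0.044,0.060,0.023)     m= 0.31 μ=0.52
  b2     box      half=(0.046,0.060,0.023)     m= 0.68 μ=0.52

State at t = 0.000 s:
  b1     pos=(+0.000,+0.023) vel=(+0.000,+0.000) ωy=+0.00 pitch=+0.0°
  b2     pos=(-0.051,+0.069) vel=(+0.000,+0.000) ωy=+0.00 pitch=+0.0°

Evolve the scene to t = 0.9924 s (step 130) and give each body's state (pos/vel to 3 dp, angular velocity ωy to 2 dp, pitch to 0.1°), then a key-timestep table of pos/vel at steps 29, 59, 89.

State at t = 0.9924 s:
  b1     pos=(+0.000,+0.023) vel=(+0.000,+0.000) ωy=+0.00 pitch=+0.0°
  b2     pos=(-0.096,+0.046) vel=(+0.000,+0.000) ωy=+0.00 pitch=-90.0°

Key-timestep trajectory:
   step    t(s)  b1.x    b1.z    b1.vx   b1.vz   b2.x    b2.z    b2.vx   b2.vz 
     29  0.2214   +0.000  +0.023  +0.000  +0.000   -0.082  +0.050  -0.272  -0.012
     59  0.4504   +0.000  +0.023  +0.000  +0.000   -0.110  +0.051  +0.056  -0.010
     89  0.6794   +0.000  +0.023  +0.000  +0.000   -0.094  +0.047  -0.149  -0.103


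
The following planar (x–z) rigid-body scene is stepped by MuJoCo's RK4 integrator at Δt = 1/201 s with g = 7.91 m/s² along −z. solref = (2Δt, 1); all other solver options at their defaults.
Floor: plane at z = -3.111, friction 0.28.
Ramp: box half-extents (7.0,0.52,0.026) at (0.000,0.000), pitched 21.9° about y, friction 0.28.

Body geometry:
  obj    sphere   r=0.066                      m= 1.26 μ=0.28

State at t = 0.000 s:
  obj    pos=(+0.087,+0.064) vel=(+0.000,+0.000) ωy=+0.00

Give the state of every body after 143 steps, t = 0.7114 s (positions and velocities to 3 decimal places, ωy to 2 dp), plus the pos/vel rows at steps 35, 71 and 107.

State at t = 0.7114 s:
  obj    pos=(+0.582,-0.135) vel=(+1.391,-0.559) ωy=+22.71

Key-timestep trajectory:
   step    t(s)  obj.x    obj.z    obj.vx   obj.vz 
     35  0.1741   +0.117  +0.052  +0.341  -0.137
     71  0.3532   +0.209  +0.015  +0.691  -0.278
    107  0.5323   +0.364  -0.047  +1.041  -0.418


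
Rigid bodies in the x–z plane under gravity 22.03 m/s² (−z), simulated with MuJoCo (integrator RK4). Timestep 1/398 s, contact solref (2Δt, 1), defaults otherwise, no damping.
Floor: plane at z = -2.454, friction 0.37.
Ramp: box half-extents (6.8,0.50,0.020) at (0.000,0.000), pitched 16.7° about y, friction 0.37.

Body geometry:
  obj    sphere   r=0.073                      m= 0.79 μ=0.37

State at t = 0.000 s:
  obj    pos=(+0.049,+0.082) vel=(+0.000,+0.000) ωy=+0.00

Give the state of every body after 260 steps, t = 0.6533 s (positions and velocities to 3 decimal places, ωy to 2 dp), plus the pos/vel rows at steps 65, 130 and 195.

State at t = 0.6533 s:
  obj    pos=(+0.973,-0.195) vel=(+2.829,-0.849) ωy=+40.46

Key-timestep trajectory:
   step    t(s)  obj.x    obj.z    obj.vx   obj.vz 
     65  0.1633   +0.107  +0.065  +0.707  -0.212
    130  0.3266   +0.280  +0.013  +1.415  -0.424
    195  0.4899   +0.569  -0.074  +2.122  -0.637


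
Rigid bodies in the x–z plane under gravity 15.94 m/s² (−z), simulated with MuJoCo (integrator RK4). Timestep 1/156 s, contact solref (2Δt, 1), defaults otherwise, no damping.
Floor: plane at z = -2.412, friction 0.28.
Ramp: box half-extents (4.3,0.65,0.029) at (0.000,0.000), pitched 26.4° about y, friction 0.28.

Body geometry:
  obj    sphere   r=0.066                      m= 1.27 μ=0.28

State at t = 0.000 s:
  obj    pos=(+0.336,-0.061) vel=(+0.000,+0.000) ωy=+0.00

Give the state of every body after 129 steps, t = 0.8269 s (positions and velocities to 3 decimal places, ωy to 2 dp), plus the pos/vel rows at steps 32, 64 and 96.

State at t = 0.8269 s:
  obj    pos=(+1.887,-0.830) vel=(+3.750,-1.861) ωy=+63.41

Key-timestep trajectory:
   step    t(s)  obj.x    obj.z    obj.vx   obj.vz 
     32  0.2051   +0.432  -0.108  +0.930  -0.462
     64  0.4103   +0.718  -0.250  +1.861  -0.924
     96  0.6154   +1.195  -0.487  +2.791  -1.385


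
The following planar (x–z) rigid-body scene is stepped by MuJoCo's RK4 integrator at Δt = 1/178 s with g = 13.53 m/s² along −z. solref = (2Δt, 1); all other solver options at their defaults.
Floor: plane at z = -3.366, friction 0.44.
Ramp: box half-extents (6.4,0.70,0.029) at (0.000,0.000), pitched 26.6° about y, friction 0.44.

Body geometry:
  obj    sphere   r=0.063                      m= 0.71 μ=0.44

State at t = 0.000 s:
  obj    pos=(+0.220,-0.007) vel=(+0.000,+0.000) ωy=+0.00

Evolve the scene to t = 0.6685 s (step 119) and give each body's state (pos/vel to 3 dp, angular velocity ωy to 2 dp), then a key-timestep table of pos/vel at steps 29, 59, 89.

State at t = 0.6685 s:
  obj    pos=(+1.085,-0.440) vel=(+2.587,-1.295) ωy=+45.91

Key-timestep trajectory:
   step    t(s)  obj.x    obj.z    obj.vx   obj.vz 
     29  0.1629   +0.271  -0.033  +0.631  -0.316
     59  0.3315   +0.433  -0.114  +1.283  -0.642
     89  0.5000   +0.704  -0.250  +1.935  -0.969


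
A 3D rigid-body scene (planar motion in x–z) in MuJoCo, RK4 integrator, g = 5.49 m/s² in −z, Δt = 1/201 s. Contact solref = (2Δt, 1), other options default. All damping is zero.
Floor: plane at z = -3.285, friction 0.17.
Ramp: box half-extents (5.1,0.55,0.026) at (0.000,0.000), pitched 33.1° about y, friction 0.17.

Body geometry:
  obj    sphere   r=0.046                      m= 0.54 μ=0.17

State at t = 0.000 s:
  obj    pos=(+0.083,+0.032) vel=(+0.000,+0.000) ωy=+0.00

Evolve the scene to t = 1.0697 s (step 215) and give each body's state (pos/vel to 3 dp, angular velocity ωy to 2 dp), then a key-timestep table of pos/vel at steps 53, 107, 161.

State at t = 1.0697 s:
  obj    pos=(+1.145,-0.660) vel=(+1.990,-1.284) ωy=+45.54

Key-timestep trajectory:
   step    t(s)  obj.x    obj.z    obj.vx   obj.vz 
     53  0.2637   +0.147  -0.010  +0.492  -0.314
    107  0.5323   +0.346  -0.140  +0.988  -0.645
    161  0.8010   +0.679  -0.356  +1.488  -0.966


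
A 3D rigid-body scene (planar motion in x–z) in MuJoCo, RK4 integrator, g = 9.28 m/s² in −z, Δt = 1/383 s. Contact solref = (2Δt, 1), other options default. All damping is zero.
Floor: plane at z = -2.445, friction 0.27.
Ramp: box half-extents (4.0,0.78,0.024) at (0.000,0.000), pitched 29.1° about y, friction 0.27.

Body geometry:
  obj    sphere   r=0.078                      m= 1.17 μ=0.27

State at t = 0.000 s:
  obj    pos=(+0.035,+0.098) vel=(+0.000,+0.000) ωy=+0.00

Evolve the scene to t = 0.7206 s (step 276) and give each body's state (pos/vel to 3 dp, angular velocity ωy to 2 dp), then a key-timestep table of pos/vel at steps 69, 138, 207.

State at t = 0.7206 s:
  obj    pos=(+0.766,-0.310) vel=(+2.030,-1.130) ωy=+29.78

Key-timestep trajectory:
   step    t(s)  obj.x    obj.z    obj.vx   obj.vz 
     69  0.1802   +0.081  +0.072  +0.508  -0.283
    138  0.3603   +0.218  -0.004  +1.015  -0.565
    207  0.5405   +0.446  -0.132  +1.522  -0.847


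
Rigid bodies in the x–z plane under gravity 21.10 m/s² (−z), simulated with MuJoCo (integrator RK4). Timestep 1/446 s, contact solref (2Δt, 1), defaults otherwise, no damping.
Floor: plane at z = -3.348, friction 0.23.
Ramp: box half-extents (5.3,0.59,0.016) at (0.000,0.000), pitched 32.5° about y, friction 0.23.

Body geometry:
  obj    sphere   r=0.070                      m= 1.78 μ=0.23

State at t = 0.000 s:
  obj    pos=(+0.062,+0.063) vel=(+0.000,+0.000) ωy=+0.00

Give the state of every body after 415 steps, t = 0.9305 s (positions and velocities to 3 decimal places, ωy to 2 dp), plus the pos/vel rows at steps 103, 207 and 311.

State at t = 0.9305 s:
  obj    pos=(+3.019,-1.821) vel=(+6.355,-4.049) ωy=+107.63

Key-timestep trajectory:
   step    t(s)  obj.x    obj.z    obj.vx   obj.vz 
    103  0.2309   +0.244  -0.054  +1.578  -1.005
    207  0.4641   +0.798  -0.406  +3.170  -2.020
    311  0.6973   +1.723  -0.995  +4.763  -3.034


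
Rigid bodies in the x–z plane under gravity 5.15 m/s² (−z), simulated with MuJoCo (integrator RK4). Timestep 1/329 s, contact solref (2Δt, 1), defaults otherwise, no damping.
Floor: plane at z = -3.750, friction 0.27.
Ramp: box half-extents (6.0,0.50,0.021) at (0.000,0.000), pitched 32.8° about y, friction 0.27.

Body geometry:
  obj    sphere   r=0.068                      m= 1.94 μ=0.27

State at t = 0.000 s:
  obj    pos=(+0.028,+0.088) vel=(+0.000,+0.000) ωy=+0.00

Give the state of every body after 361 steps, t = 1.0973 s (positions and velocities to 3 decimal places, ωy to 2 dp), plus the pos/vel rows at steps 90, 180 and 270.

State at t = 1.0973 s:
  obj    pos=(+1.036,-0.562) vel=(+1.838,-1.185) ωy=+32.15

Key-timestep trajectory:
   step    t(s)  obj.x    obj.z    obj.vx   obj.vz 
     90  0.2736   +0.091  +0.047  +0.458  -0.295
    180  0.5471   +0.279  -0.074  +0.917  -0.591
    270  0.8207   +0.592  -0.276  +1.375  -0.886


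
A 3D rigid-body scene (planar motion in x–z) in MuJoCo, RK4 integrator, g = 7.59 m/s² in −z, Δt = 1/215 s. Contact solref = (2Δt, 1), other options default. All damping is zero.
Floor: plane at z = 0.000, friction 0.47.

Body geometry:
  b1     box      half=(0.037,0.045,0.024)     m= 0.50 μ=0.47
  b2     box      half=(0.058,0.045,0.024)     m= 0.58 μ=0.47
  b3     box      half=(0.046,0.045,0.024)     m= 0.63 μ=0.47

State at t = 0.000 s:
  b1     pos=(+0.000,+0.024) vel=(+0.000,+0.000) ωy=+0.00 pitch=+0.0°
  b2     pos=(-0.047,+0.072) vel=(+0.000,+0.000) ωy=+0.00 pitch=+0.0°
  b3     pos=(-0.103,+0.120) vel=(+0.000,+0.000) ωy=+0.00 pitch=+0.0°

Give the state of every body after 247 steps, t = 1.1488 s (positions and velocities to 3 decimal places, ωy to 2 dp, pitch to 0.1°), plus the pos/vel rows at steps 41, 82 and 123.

State at t = 1.1488 s:
  b1     pos=(+0.000,+0.024) vel=(+0.000,+0.000) ωy=+0.00 pitch=+0.0°
  b2     pos=(-0.165,+0.054) vel=(+0.000,+0.000) ωy=+0.00 pitch=-142.7°
  b3     pos=(-0.242,+0.024) vel=(+0.000,+0.000) ωy=+0.00 pitch=+180.0°

Key-timestep trajectory:
   step    t(s)  b1.x    b1.z    b1.vx   b1.vz   b2.x    b2.z    b2.vx   b2.vz   b3.x    b3.z    b3.vx   b3.vz 
     41  0.1907   +0.000  +0.024  +0.000  +0.000   -0.070  +0.061  -0.265  +0.088   -0.140  +0.051  -0.459  +0.024
     82  0.3814   +0.000  +0.024  +0.000  +0.000   -0.117  +0.061  -0.173  +0.048   -0.202  +0.051  -0.255  -0.047
    123  0.5721   +0.000  +0.024  +0.000  +0.000   -0.140  +0.062  -0.134  -0.017   -0.241  +0.024  +0.001  +0.002


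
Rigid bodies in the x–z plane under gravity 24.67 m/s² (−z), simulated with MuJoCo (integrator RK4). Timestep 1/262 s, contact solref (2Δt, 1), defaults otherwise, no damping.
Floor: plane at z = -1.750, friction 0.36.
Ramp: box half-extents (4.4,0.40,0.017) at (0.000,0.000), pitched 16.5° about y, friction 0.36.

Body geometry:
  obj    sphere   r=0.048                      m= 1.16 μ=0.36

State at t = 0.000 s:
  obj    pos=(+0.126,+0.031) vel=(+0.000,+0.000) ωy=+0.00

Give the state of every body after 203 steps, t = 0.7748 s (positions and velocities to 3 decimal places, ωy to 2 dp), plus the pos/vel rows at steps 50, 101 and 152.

State at t = 0.7748 s:
  obj    pos=(+1.566,-0.396) vel=(+3.718,-1.101) ωy=+80.77

Key-timestep trajectory:
   step    t(s)  obj.x    obj.z    obj.vx   obj.vz 
     50  0.1908   +0.213  +0.005  +0.916  -0.271
    101  0.3855   +0.483  -0.075  +1.850  -0.548
    152  0.5802   +0.933  -0.209  +2.784  -0.825


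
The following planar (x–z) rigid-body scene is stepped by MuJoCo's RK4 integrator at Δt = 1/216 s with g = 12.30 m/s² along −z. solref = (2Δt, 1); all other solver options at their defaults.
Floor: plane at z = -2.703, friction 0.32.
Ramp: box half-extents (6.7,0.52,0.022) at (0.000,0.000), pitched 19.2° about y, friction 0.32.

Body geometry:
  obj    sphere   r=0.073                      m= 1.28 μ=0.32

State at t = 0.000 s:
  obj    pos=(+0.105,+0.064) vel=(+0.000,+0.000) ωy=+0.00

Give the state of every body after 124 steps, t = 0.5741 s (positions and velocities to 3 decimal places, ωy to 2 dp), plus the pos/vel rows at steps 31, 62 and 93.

State at t = 0.5741 s:
  obj    pos=(+0.555,-0.093) vel=(+1.567,-0.546) ωy=+22.72

Key-timestep trajectory:
   step    t(s)  obj.x    obj.z    obj.vx   obj.vz 
     31  0.1435   +0.133  +0.054  +0.392  -0.136
     62  0.2870   +0.217  +0.025  +0.783  -0.273
     93  0.4306   +0.358  -0.024  +1.175  -0.409


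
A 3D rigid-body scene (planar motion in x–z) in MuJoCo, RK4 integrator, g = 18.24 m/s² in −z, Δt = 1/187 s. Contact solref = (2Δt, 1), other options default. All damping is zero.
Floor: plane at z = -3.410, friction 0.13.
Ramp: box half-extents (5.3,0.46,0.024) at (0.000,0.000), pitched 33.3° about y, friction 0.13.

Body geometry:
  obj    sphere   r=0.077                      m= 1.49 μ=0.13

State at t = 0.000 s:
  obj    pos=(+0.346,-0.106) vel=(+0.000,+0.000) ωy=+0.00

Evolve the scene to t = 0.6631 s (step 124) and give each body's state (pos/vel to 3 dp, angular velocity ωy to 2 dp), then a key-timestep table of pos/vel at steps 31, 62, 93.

State at t = 0.6631 s:
  obj    pos=(+1.822,-1.075) vel=(+4.442,-2.945) ωy=+42.54

Key-timestep trajectory:
   step    t(s)  obj.x    obj.z    obj.vx   obj.vz 
     31  0.1658   +0.438  -0.167  +1.116  -0.724
     62  0.3316   +0.715  -0.349  +2.235  -1.444
     93  0.4973   +1.176  -0.652  +3.362  -2.145


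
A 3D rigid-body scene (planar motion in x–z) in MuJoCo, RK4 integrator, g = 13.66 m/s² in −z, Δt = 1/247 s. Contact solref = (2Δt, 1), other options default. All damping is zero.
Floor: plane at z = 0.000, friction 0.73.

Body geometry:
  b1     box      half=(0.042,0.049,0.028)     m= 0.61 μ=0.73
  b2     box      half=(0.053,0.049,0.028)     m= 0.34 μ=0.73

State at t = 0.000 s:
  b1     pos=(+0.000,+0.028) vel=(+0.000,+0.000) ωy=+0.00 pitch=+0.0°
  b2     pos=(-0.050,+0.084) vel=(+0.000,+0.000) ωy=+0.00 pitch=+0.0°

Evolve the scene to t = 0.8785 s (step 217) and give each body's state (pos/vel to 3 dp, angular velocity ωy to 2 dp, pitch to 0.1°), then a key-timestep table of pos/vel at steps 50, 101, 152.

State at t = 0.8785 s:
  b1     pos=(+0.000,+0.028) vel=(+0.000,+0.000) ωy=+0.00 pitch=+0.0°
  b2     pos=(-0.102,+0.053) vel=(+0.000,+0.000) ωy=+0.00 pitch=-90.0°

Key-timestep trajectory:
   step    t(s)  b1.x    b1.z    b1.vx   b1.vz   b2.x    b2.z    b2.vx   b2.vz 
     50  0.2024   +0.000  +0.028  +0.000  +0.000   -0.085  +0.059  -0.373  -0.049
    101  0.4089   +0.000  +0.028  +0.000  +0.000   -0.119  +0.059  +0.056  -0.010
    152  0.6154   +0.000  +0.028  +0.000  +0.000   -0.099  +0.054  -0.158  -0.072


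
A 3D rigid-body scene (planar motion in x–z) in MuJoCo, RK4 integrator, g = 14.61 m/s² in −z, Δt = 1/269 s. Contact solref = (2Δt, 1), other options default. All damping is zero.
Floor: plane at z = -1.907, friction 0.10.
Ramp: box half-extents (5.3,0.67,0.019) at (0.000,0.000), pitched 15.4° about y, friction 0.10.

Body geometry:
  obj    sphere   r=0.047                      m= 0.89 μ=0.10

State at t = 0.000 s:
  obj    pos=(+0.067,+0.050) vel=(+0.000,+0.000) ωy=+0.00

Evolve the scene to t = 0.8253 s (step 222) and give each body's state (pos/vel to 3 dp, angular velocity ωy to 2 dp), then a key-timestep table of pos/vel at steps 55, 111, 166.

State at t = 0.8253 s:
  obj    pos=(+0.977,-0.201) vel=(+2.205,-0.607) ωy=+48.65

Key-timestep trajectory:
   step    t(s)  obj.x    obj.z    obj.vx   obj.vz 
     55  0.2045   +0.123  +0.035  +0.546  -0.151
    111  0.4126   +0.295  -0.013  +1.103  -0.304
    166  0.6171   +0.576  -0.090  +1.649  -0.454


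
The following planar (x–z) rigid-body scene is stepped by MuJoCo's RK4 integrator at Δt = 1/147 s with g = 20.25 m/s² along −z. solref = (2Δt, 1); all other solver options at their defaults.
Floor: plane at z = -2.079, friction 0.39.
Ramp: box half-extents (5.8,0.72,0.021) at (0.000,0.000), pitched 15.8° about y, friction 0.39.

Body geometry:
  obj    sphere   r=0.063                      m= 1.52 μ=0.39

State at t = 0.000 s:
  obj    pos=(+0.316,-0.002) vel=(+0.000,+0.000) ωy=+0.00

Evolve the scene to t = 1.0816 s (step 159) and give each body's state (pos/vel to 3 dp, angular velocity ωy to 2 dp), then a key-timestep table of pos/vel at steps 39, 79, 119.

State at t = 1.0816 s:
  obj    pos=(+2.533,-0.629) vel=(+4.098,-1.160) ωy=+67.61

Key-timestep trajectory:
   step    t(s)  obj.x    obj.z    obj.vx   obj.vz 
     39  0.2653   +0.449  -0.040  +1.005  -0.285
     79  0.5374   +0.863  -0.157  +2.036  -0.576
    119  0.8095   +1.558  -0.354  +3.067  -0.868


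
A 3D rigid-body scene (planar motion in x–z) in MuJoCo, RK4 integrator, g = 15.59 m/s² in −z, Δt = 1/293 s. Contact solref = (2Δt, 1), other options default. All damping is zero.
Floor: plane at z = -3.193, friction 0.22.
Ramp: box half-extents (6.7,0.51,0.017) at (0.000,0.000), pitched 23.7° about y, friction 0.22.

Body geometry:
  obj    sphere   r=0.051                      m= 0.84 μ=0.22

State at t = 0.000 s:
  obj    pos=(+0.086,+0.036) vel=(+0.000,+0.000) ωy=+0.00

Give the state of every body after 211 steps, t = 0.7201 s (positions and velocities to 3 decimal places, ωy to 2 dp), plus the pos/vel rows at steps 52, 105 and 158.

State at t = 0.7201 s:
  obj    pos=(+1.149,-0.430) vel=(+2.952,-1.296) ωy=+63.19

Key-timestep trajectory:
   step    t(s)  obj.x    obj.z    obj.vx   obj.vz 
     52  0.1775   +0.151  +0.008  +0.728  -0.319
    105  0.3584   +0.349  -0.079  +1.469  -0.645
    158  0.5392   +0.682  -0.225  +2.210  -0.970


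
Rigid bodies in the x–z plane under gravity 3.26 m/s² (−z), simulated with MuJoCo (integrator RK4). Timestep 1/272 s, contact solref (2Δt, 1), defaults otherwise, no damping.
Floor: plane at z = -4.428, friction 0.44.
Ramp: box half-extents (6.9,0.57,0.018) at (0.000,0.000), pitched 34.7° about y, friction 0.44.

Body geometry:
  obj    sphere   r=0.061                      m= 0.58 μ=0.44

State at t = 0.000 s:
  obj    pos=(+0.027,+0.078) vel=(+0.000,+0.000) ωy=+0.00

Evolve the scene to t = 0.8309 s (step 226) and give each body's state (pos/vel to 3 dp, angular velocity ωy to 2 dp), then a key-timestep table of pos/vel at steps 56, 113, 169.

State at t = 0.8309 s:
  obj    pos=(+0.403,-0.183) vel=(+0.906,-0.627) ωy=+18.05

Key-timestep trajectory:
   step    t(s)  obj.x    obj.z    obj.vx   obj.vz 
     56  0.2059   +0.050  +0.062  +0.224  -0.155
    113  0.4154   +0.121  +0.012  +0.453  -0.314
    169  0.6213   +0.237  -0.068  +0.677  -0.469


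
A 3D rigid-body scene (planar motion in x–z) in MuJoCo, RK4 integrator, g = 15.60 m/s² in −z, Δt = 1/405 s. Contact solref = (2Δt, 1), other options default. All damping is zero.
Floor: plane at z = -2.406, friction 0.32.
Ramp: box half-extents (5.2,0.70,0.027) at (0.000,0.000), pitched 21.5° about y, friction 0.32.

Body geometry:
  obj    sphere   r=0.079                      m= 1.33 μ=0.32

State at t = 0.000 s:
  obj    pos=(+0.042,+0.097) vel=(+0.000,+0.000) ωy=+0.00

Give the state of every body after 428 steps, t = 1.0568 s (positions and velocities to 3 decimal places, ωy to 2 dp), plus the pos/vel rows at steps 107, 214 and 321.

State at t = 1.0568 s:
  obj    pos=(+2.164,-0.738) vel=(+4.016,-1.582) ωy=+54.63

Key-timestep trajectory:
   step    t(s)  obj.x    obj.z    obj.vx   obj.vz 
    107  0.2642   +0.175  +0.045  +1.004  -0.395
    214  0.5284   +0.573  -0.112  +2.008  -0.791
    321  0.7926   +1.236  -0.373  +3.012  -1.186


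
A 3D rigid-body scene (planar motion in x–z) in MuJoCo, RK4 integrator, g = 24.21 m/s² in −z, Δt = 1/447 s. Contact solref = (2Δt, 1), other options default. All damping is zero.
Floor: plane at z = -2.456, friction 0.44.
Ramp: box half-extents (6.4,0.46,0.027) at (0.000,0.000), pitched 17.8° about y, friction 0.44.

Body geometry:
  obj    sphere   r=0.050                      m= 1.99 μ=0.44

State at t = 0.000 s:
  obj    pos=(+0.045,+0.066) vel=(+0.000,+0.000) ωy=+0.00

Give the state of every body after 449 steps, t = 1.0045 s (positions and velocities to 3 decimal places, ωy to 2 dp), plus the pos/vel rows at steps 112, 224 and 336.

State at t = 1.0045 s:
  obj    pos=(+2.584,-0.749) vel=(+5.056,-1.623) ωy=+106.19

Key-timestep trajectory:
   step    t(s)  obj.x    obj.z    obj.vx   obj.vz 
    112  0.2506   +0.203  +0.016  +1.261  -0.405
    224  0.5011   +0.677  -0.137  +2.522  -0.810
    336  0.7517   +1.467  -0.390  +3.783  -1.215


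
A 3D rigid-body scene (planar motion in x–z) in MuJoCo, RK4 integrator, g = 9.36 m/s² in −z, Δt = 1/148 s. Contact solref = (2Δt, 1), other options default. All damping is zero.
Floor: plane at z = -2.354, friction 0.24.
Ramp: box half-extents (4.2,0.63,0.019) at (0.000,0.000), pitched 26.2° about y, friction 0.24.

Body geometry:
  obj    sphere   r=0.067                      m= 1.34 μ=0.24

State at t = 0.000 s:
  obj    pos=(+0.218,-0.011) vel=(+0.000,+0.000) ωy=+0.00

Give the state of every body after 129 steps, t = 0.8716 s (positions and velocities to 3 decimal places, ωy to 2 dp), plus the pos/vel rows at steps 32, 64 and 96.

State at t = 0.8716 s:
  obj    pos=(+1.224,-0.507) vel=(+2.309,-1.136) ωy=+38.39

Key-timestep trajectory:
   step    t(s)  obj.x    obj.z    obj.vx   obj.vz 
     32  0.2162   +0.280  -0.042  +0.573  -0.282
     64  0.4324   +0.466  -0.133  +1.146  -0.564
     96  0.6486   +0.775  -0.286  +1.718  -0.845


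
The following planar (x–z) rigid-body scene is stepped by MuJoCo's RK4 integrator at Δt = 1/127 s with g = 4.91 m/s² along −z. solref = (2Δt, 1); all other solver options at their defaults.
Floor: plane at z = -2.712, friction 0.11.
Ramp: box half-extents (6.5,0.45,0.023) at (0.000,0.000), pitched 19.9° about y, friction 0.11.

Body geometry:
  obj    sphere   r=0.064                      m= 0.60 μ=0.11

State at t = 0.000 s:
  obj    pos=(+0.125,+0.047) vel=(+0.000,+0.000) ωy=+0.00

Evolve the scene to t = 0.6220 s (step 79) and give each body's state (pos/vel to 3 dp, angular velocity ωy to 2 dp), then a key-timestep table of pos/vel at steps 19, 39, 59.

State at t = 0.6220 s:
  obj    pos=(+0.342,-0.031) vel=(+0.698,-0.253) ωy=+11.59

Key-timestep trajectory:
   step    t(s)  obj.x    obj.z    obj.vx   obj.vz 
     19  0.1496   +0.138  +0.043  +0.168  -0.061
     39  0.3071   +0.178  +0.028  +0.345  -0.125
     59  0.4646   +0.246  +0.003  +0.522  -0.189


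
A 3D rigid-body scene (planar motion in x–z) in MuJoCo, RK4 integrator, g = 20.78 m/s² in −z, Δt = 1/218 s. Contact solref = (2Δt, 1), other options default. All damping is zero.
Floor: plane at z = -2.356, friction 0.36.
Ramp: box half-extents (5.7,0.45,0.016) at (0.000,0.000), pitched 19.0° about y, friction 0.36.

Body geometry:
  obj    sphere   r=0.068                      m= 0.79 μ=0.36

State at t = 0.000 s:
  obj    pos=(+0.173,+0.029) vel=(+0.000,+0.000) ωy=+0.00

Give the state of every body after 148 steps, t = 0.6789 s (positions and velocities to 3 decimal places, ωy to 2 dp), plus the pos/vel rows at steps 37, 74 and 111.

State at t = 0.6789 s:
  obj    pos=(+1.226,-0.333) vel=(+3.102,-1.068) ωy=+48.24

Key-timestep trajectory:
   step    t(s)  obj.x    obj.z    obj.vx   obj.vz 
     37  0.1697   +0.239  +0.007  +0.776  -0.267
     74  0.3394   +0.436  -0.061  +1.551  -0.534
    111  0.5092   +0.765  -0.175  +2.327  -0.801


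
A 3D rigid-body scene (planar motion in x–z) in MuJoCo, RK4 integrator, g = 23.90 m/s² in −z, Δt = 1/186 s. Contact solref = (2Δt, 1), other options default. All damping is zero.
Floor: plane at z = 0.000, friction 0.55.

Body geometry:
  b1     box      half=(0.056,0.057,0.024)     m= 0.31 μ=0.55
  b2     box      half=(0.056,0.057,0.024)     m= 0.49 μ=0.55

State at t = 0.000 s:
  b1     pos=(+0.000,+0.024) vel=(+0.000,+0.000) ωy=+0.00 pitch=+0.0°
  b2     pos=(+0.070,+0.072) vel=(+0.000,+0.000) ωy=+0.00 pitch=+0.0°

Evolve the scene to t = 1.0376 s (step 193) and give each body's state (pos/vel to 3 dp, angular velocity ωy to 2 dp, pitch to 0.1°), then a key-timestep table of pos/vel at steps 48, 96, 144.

State at t = 1.0376 s:
  b1     pos=(-0.001,+0.024) vel=(-0.001,+0.000) ωy=+0.00 pitch=+0.0°
  b2     pos=(+0.082,+0.055) vel=(+0.000,-0.001) ωy=-0.03 pitch=+42.3°

Key-timestep trajectory:
   step    t(s)  b1.x    b1.z    b1.vx   b1.vz   b2.x    b2.z    b2.vx   b2.vz 
     48  0.2581   -0.001  +0.024  -0.001  +0.001   +0.082  +0.056  +0.001  +0.000
     96  0.5161   -0.001  +0.024  -0.001  +0.000   +0.082  +0.056  +0.000  -0.001
    144  0.7742   -0.001  +0.024  -0.001  +0.000   +0.082  +0.056  +0.000  -0.001


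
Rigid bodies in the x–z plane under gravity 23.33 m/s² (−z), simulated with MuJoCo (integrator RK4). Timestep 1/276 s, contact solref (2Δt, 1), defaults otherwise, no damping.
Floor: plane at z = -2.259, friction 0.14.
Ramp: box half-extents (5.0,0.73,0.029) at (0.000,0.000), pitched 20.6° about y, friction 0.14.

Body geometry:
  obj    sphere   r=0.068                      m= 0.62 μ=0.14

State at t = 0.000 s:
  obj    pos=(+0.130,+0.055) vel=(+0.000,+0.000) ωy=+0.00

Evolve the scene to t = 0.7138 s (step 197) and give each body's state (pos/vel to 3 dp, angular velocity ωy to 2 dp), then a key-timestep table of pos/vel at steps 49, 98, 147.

State at t = 0.7138 s:
  obj    pos=(+1.528,-0.471) vel=(+3.918,-1.473) ωy=+61.53

Key-timestep trajectory:
   step    t(s)  obj.x    obj.z    obj.vx   obj.vz 
     49  0.1775   +0.217  +0.022  +0.975  -0.366
     98  0.3551   +0.476  -0.075  +1.949  -0.733
    147  0.5326   +0.909  -0.238  +2.923  -1.099


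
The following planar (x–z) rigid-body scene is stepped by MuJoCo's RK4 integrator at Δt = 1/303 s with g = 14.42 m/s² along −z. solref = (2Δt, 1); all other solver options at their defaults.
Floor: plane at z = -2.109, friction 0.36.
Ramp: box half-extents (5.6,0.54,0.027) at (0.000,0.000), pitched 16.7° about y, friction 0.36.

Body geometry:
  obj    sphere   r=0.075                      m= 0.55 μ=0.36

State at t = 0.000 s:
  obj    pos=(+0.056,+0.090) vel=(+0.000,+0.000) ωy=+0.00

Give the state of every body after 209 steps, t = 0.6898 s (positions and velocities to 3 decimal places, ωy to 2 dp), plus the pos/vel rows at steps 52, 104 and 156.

State at t = 0.6898 s:
  obj    pos=(+0.730,-0.113) vel=(+1.956,-0.587) ωy=+27.22

Key-timestep trajectory:
   step    t(s)  obj.x    obj.z    obj.vx   obj.vz 
     52  0.1716   +0.098  +0.077  +0.487  -0.146
    104  0.3432   +0.223  +0.040  +0.973  -0.292
    156  0.5149   +0.432  -0.023  +1.460  -0.438


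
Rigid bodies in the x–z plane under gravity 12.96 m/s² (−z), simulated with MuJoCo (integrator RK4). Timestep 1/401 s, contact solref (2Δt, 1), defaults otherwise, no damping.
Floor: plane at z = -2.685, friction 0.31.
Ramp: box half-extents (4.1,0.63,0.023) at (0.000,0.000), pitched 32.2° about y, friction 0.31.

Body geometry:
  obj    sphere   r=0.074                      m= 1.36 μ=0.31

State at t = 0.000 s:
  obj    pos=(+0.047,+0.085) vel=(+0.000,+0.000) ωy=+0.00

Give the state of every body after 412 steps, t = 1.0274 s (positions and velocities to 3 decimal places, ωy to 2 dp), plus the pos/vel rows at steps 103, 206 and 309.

State at t = 1.0274 s:
  obj    pos=(+2.250,-1.302) vel=(+4.289,-2.701) ωy=+68.48

Key-timestep trajectory:
   step    t(s)  obj.x    obj.z    obj.vx   obj.vz 
    103  0.2569   +0.185  -0.002  +1.072  -0.675
    206  0.5137   +0.598  -0.262  +2.145  -1.350
    309  0.7706   +1.286  -0.695  +3.217  -2.026


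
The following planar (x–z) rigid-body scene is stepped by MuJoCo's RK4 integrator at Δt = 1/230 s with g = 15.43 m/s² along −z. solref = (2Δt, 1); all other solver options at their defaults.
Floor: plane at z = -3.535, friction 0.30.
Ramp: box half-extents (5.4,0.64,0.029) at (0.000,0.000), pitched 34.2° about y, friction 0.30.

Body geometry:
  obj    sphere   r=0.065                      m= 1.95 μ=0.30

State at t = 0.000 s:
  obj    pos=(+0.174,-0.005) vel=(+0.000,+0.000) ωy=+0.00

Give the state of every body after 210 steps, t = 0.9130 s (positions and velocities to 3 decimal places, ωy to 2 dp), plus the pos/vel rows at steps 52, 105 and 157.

State at t = 0.9130 s:
  obj    pos=(+2.310,-1.456) vel=(+4.678,-3.179) ωy=+87.00

Key-timestep trajectory:
   step    t(s)  obj.x    obj.z    obj.vx   obj.vz 
     52  0.2261   +0.305  -0.094  +1.159  -0.787
    105  0.4565   +0.708  -0.368  +2.339  -1.590
    157  0.6826   +1.368  -0.816  +3.498  -2.377


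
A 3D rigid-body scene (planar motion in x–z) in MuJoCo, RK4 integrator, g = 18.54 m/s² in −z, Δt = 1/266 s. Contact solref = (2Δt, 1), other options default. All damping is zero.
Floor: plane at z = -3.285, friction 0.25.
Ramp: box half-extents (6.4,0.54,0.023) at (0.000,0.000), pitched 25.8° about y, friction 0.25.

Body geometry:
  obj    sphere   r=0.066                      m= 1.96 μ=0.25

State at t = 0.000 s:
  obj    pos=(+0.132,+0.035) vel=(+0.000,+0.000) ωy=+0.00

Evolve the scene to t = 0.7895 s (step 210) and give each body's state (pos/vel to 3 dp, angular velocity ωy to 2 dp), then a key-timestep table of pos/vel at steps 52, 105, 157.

State at t = 0.7895 s:
  obj    pos=(+1.749,-0.747) vel=(+4.097,-1.981) ωy=+68.93

Key-timestep trajectory:
   step    t(s)  obj.x    obj.z    obj.vx   obj.vz 
     52  0.1955   +0.231  -0.013  +1.015  -0.491
    105  0.3947   +0.536  -0.160  +2.049  -0.990
    157  0.5902   +1.036  -0.402  +3.063  -1.481


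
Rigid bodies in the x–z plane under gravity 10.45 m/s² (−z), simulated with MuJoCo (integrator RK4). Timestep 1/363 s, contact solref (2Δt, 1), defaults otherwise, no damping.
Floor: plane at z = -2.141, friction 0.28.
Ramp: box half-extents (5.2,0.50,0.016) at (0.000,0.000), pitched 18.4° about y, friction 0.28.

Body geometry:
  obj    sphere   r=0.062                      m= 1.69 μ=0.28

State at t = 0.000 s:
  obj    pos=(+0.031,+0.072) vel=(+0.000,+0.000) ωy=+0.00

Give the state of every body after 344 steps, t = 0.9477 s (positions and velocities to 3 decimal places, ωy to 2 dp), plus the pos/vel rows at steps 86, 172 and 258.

State at t = 0.9477 s:
  obj    pos=(+1.035,-0.262) vel=(+2.119,-0.705) ωy=+36.01

Key-timestep trajectory:
   step    t(s)  obj.x    obj.z    obj.vx   obj.vz 
     86  0.2369   +0.094  +0.051  +0.530  -0.176
    172  0.4738   +0.282  -0.012  +1.059  -0.352
    258  0.7107   +0.596  -0.116  +1.589  -0.529


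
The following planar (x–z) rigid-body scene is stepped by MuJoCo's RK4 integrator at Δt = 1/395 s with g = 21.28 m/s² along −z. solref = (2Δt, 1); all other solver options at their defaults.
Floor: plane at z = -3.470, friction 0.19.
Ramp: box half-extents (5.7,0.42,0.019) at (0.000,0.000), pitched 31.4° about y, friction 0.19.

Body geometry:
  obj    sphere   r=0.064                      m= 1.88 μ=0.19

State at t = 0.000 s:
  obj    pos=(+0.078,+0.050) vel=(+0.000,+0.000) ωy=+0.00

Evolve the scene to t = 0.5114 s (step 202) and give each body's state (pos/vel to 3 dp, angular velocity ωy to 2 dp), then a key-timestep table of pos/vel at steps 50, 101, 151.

State at t = 0.5114 s:
  obj    pos=(+0.962,-0.490) vel=(+3.457,-2.110) ωy=+63.26

Key-timestep trajectory:
   step    t(s)  obj.x    obj.z    obj.vx   obj.vz 
     50  0.1266   +0.132  +0.017  +0.856  -0.523
    101  0.2557   +0.299  -0.085  +1.729  -1.055
    151  0.3823   +0.572  -0.252  +2.584  -1.578


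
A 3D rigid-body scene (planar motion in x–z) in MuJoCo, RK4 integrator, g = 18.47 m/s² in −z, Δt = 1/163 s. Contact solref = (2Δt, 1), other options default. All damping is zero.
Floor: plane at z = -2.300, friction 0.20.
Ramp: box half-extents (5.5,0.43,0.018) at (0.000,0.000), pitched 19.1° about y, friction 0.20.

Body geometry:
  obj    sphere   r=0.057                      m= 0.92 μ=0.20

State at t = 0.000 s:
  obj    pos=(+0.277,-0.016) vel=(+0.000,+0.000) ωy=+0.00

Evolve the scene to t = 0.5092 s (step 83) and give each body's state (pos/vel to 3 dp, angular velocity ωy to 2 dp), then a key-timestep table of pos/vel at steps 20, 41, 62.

State at t = 0.5092 s:
  obj    pos=(+0.806,-0.200) vel=(+2.077,-0.719) ωy=+38.55

Key-timestep trajectory:
   step    t(s)  obj.x    obj.z    obj.vx   obj.vz 
     20  0.1227   +0.308  -0.027  +0.501  -0.173
     41  0.2515   +0.406  -0.061  +1.026  -0.355
     62  0.3804   +0.572  -0.119  +1.552  -0.537


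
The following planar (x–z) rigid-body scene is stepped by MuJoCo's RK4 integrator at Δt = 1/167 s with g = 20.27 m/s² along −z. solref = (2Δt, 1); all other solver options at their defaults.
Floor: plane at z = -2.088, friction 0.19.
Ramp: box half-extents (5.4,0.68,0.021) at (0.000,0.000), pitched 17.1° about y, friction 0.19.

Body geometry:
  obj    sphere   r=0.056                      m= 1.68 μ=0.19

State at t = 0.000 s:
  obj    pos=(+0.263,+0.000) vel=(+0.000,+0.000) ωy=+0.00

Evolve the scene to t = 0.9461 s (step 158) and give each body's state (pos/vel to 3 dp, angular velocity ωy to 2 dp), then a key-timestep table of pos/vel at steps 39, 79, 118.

State at t = 0.9461 s:
  obj    pos=(+2.084,-0.561) vel=(+3.850,-1.184) ωy=+71.91

Key-timestep trajectory:
   step    t(s)  obj.x    obj.z    obj.vx   obj.vz 
     39  0.2335   +0.374  -0.034  +0.950  -0.292
     79  0.4731   +0.718  -0.140  +1.925  -0.592
    118  0.7066   +1.279  -0.313  +2.875  -0.885


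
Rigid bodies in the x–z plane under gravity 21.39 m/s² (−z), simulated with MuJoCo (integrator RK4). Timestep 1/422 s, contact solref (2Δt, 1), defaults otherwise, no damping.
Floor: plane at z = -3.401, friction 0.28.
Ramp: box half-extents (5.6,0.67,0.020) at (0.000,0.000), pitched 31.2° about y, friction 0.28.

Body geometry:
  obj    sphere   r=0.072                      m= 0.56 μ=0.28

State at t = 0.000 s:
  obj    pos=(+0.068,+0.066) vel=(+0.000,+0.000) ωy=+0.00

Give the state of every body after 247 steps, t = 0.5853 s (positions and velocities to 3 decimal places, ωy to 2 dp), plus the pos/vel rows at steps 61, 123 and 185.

State at t = 0.5853 s:
  obj    pos=(+1.228,-0.636) vel=(+3.963,-2.400) ωy=+64.33

Key-timestep trajectory:
   step    t(s)  obj.x    obj.z    obj.vx   obj.vz 
     61  0.1445   +0.139  +0.023  +0.979  -0.593
    123  0.2915   +0.356  -0.108  +1.973  -1.195
    185  0.4384   +0.719  -0.328  +2.968  -1.798


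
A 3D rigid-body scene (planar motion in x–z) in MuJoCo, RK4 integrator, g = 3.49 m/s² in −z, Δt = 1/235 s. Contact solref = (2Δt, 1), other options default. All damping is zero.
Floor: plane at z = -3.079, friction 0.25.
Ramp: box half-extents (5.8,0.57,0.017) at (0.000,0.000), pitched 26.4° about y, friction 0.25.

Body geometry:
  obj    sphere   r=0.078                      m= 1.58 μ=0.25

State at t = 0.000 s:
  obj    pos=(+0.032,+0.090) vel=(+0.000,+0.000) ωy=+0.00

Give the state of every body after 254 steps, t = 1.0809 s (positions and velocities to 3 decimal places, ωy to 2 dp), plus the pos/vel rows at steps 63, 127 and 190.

State at t = 1.0809 s:
  obj    pos=(+0.612,-0.198) vel=(+1.073,-0.533) ωy=+15.36

Key-timestep trajectory:
   step    t(s)  obj.x    obj.z    obj.vx   obj.vz 
     63  0.2681   +0.068  +0.072  +0.266  -0.132
    127  0.5404   +0.177  +0.018  +0.537  -0.266
    190  0.8085   +0.357  -0.071  +0.803  -0.398


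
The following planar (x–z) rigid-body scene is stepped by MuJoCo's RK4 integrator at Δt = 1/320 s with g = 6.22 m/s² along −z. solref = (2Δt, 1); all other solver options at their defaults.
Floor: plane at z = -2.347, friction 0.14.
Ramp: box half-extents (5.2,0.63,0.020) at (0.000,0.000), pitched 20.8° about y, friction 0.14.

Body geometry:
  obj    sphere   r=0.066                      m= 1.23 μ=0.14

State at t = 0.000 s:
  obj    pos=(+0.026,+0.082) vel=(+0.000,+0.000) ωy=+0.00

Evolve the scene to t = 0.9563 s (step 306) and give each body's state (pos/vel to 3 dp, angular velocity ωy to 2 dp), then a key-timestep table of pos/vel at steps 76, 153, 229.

State at t = 0.9563 s:
  obj    pos=(+0.700,-0.174) vel=(+1.410,-0.536) ωy=+22.85

Key-timestep trajectory:
   step    t(s)  obj.x    obj.z    obj.vx   obj.vz 
     76  0.2375   +0.068  +0.066  +0.350  -0.133
    153  0.4781   +0.195  +0.018  +0.705  -0.268
    229  0.7156   +0.404  -0.061  +1.056  -0.401


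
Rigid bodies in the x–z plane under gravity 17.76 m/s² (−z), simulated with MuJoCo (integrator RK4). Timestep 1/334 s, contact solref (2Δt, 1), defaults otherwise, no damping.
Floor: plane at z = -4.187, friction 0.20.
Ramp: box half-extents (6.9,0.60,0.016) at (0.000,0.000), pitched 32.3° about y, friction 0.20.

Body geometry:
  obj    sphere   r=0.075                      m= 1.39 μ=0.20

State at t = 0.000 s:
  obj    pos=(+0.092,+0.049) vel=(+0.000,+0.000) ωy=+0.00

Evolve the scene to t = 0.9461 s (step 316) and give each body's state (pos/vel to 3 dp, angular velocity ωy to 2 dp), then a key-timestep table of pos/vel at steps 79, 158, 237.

State at t = 0.9461 s:
  obj    pos=(+2.657,-1.572) vel=(+5.421,-3.427) ωy=+85.49

Key-timestep trajectory:
   step    t(s)  obj.x    obj.z    obj.vx   obj.vz 
     79  0.2365   +0.253  -0.052  +1.356  -0.857
    158  0.4731   +0.733  -0.356  +2.711  -1.714
    237  0.7096   +1.535  -0.863  +4.066  -2.570


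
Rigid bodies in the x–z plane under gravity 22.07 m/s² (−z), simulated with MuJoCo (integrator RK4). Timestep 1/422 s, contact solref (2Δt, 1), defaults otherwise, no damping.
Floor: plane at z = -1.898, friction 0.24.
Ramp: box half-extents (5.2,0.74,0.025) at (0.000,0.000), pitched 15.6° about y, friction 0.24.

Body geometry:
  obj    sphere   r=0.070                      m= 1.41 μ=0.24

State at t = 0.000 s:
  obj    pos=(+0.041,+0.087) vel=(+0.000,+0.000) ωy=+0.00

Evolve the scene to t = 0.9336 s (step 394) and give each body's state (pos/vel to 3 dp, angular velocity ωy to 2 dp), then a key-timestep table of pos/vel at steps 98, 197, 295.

State at t = 0.9336 s:
  obj    pos=(+1.821,-0.410) vel=(+3.812,-1.064) ωy=+56.54

Key-timestep trajectory:
   step    t(s)  obj.x    obj.z    obj.vx   obj.vz 
     98  0.2322   +0.151  +0.056  +0.948  -0.265
    197  0.4668   +0.486  -0.037  +1.906  -0.532
    295  0.6991   +1.039  -0.191  +2.854  -0.797
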